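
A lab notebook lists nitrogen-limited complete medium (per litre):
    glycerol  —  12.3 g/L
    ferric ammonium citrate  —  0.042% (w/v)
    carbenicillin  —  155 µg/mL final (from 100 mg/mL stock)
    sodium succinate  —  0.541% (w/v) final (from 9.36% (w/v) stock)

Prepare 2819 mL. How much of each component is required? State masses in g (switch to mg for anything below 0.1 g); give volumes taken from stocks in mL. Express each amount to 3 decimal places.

Working volume: 2819 mL = 2.819 L.
glycerol: 12.3 g/L × 2.819 L = 34.674 g
ferric ammonium citrate: 0.042% w/v = 0.42 g/L → 0.42 × 2.819 L = 1.184 g
carbenicillin: V = C2·V2/C1 = 155 µg/mL × 2819 mL ÷ 100000 µg/mL = 4.369 mL
sodium succinate: dilute stock: 0.541% ÷ 9.36% × 2819 mL = 162.936 mL

glycerol 34.674 g; ferric ammonium citrate 1.184 g; carbenicillin 4.369 mL; sodium succinate 162.936 mL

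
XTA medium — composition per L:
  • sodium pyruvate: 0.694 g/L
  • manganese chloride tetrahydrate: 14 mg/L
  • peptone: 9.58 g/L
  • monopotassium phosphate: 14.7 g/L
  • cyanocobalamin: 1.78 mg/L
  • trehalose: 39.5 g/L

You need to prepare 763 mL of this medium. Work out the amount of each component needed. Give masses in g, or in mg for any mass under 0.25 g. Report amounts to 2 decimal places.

sodium pyruvate 0.53 g; manganese chloride tetrahydrate 10.68 mg; peptone 7.31 g; monopotassium phosphate 11.22 g; cyanocobalamin 1.36 mg; trehalose 30.14 g

Working volume: 763 mL = 0.763 L.
sodium pyruvate: 0.694 g/L × 0.763 L = 0.53 g
manganese chloride tetrahydrate: 14 mg/L × 0.763 L = 10.68 mg
peptone: 9.58 g/L × 0.763 L = 7.31 g
monopotassium phosphate: 14.7 g/L × 0.763 L = 11.22 g
cyanocobalamin: 1.78 mg/L × 0.763 L = 1.36 mg
trehalose: 39.5 g/L × 0.763 L = 30.14 g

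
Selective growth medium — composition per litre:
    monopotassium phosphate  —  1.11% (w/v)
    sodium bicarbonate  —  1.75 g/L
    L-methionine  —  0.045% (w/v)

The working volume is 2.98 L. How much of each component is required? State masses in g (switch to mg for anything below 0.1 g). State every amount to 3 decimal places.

monopotassium phosphate 33.078 g; sodium bicarbonate 5.215 g; L-methionine 1.341 g

Scale factor relative to 1 L: 2.98.
monopotassium phosphate: 1.11% w/v = 11.1 g/L → 11.1 × 2.98 L = 33.078 g
sodium bicarbonate: 1.75 g/L × 2.98 L = 5.215 g
L-methionine: 0.045% w/v = 0.45 g/L → 0.45 × 2.98 L = 1.341 g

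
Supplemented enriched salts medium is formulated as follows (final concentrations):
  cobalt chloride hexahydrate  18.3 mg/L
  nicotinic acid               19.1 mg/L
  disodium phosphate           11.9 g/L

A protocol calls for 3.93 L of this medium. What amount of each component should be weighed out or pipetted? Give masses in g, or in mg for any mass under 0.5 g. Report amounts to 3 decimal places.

Scale factor relative to 1 L: 3.93.
cobalt chloride hexahydrate: 18.3 mg/L × 3.93 L = 71.919 mg
nicotinic acid: 19.1 mg/L × 3.93 L = 75.063 mg
disodium phosphate: 11.9 g/L × 3.93 L = 46.767 g

cobalt chloride hexahydrate 71.919 mg; nicotinic acid 75.063 mg; disodium phosphate 46.767 g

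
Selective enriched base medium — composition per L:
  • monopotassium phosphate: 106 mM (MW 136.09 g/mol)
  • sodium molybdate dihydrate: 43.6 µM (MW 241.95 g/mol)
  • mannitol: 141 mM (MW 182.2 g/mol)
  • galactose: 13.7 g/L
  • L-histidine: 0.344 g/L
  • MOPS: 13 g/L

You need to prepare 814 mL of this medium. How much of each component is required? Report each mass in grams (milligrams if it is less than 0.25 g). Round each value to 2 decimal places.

Target volume = 814 mL = 0.814 L.
monopotassium phosphate: 106 mmol/L × 136.09 g/mol × 0.814 L ÷ 1000 = 11.74 g
sodium molybdate dihydrate: 43.6 µmol/L × 241.95 g/mol × 0.814 L ÷ 1000 = 8.59 mg
mannitol: 141 mmol/L × 182.2 g/mol × 0.814 L ÷ 1000 = 20.91 g
galactose: 13.7 g/L × 0.814 L = 11.15 g
L-histidine: 0.344 g/L × 0.814 L = 0.28 g
MOPS: 13 g/L × 0.814 L = 10.58 g

monopotassium phosphate 11.74 g; sodium molybdate dihydrate 8.59 mg; mannitol 20.91 g; galactose 11.15 g; L-histidine 0.28 g; MOPS 10.58 g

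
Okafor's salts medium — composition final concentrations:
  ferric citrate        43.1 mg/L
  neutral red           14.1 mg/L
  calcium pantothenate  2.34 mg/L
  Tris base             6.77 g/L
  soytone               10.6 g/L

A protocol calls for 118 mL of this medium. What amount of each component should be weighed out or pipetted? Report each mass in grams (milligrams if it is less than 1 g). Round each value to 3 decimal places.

ferric citrate 5.086 mg; neutral red 1.664 mg; calcium pantothenate 0.276 mg; Tris base 798.860 mg; soytone 1.251 g

Target volume = 118 mL = 0.118 L.
ferric citrate: 43.1 mg/L × 0.118 L = 5.086 mg
neutral red: 14.1 mg/L × 0.118 L = 1.664 mg
calcium pantothenate: 2.34 mg/L × 0.118 L = 0.276 mg
Tris base: 6.77 g/L × 0.118 L = 0.79886 g = 798.860 mg
soytone: 10.6 g/L × 0.118 L = 1.251 g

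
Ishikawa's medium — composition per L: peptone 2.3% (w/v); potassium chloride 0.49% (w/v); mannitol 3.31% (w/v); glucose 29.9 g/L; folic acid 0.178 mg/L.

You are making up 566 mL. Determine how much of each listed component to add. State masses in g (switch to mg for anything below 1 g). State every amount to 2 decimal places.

peptone 13.02 g; potassium chloride 2.77 g; mannitol 18.73 g; glucose 16.92 g; folic acid 0.10 mg

Target volume = 566 mL = 0.566 L.
peptone: 2.3% w/v = 23 g/L → 23 × 0.566 L = 13.02 g
potassium chloride: 0.49% w/v = 4.9 g/L → 4.9 × 0.566 L = 2.77 g
mannitol: 3.31 g per 100 mL × 566 mL ÷ 100 = 18.73 g
glucose: 29.9 g/L × 0.566 L = 16.92 g
folic acid: 0.178 mg/L × 0.566 L = 0.10 mg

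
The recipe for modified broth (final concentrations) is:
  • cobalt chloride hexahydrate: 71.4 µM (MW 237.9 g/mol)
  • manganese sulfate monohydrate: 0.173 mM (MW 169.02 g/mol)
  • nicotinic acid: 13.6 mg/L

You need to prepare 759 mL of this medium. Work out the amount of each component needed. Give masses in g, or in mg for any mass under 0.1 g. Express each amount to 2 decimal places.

Working volume: 759 mL = 0.759 L.
cobalt chloride hexahydrate: 71.4 µmol/L × 237.9 g/mol × 0.759 L ÷ 1000 = 12.89 mg
manganese sulfate monohydrate: 0.173 mmol/L × 169.02 mg/mmol × 0.759 L = 22.19 mg
nicotinic acid: 13.6 mg/L × 0.759 L = 10.32 mg

cobalt chloride hexahydrate 12.89 mg; manganese sulfate monohydrate 22.19 mg; nicotinic acid 10.32 mg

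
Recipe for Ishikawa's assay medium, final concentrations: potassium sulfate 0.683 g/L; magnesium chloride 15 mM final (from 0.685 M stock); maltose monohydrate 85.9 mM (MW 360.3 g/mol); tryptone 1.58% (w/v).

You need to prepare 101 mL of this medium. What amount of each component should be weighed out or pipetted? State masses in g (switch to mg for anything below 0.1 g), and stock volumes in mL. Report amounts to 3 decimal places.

potassium sulfate 68.983 mg; magnesium chloride 2.212 mL; maltose monohydrate 3.126 g; tryptone 1.596 g

Working volume: 101 mL = 0.101 L.
potassium sulfate: 0.683 g/L × 0.101 L = 0.068983 g = 68.983 mg
magnesium chloride: dilute stock: 15 mM × 101 mL ÷ 685 mM = 2.212 mL
maltose monohydrate: 85.9 mmol/L × 360.3 g/mol × 0.101 L ÷ 1000 = 3.126 g
tryptone: 1.58% w/v = 15.8 g/L → 15.8 × 0.101 L = 1.596 g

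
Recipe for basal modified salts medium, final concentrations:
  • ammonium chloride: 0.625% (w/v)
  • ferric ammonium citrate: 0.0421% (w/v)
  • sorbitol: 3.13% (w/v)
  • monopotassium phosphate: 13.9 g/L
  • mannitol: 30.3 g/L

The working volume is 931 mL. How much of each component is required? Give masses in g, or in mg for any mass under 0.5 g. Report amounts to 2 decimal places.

ammonium chloride 5.82 g; ferric ammonium citrate 391.95 mg; sorbitol 29.14 g; monopotassium phosphate 12.94 g; mannitol 28.21 g

Target volume = 931 mL = 0.931 L.
ammonium chloride: 0.625 g per 100 mL × 931 mL ÷ 100 = 5.82 g
ferric ammonium citrate: 0.0421 g per 100 mL × 931 mL ÷ 100 = 0.391951 g = 391.95 mg
sorbitol: 3.13% w/v = 31.3 g/L → 31.3 × 0.931 L = 29.14 g
monopotassium phosphate: 13.9 g/L × 0.931 L = 12.94 g
mannitol: 30.3 g/L × 0.931 L = 28.21 g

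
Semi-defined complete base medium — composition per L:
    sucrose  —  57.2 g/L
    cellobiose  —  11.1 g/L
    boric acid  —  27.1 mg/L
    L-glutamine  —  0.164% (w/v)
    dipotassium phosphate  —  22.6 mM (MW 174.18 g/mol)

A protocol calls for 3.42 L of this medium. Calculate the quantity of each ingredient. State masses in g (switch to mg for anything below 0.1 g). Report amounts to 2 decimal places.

Scale factor relative to 1 L: 3.42.
sucrose: 57.2 g/L × 3.42 L = 195.62 g
cellobiose: 11.1 g/L × 3.42 L = 37.96 g
boric acid: 27.1 mg/L × 3.42 L = 92.68 mg
L-glutamine: 0.164 g per 100 mL × 3420 mL ÷ 100 = 5.61 g
dipotassium phosphate: 22.6 mmol/L × 174.18 g/mol × 3.42 L ÷ 1000 = 13.46 g

sucrose 195.62 g; cellobiose 37.96 g; boric acid 92.68 mg; L-glutamine 5.61 g; dipotassium phosphate 13.46 g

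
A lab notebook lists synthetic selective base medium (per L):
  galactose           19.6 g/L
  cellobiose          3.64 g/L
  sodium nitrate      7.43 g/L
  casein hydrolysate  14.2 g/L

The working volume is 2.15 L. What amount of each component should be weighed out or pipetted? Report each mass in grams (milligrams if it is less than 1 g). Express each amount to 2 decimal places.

Working volume: 2.15 L.
galactose: 19.6 g/L × 2.15 L = 42.14 g
cellobiose: 3.64 g/L × 2.15 L = 7.83 g
sodium nitrate: 7.43 g/L × 2.15 L = 15.97 g
casein hydrolysate: 14.2 g/L × 2.15 L = 30.53 g

galactose 42.14 g; cellobiose 7.83 g; sodium nitrate 15.97 g; casein hydrolysate 30.53 g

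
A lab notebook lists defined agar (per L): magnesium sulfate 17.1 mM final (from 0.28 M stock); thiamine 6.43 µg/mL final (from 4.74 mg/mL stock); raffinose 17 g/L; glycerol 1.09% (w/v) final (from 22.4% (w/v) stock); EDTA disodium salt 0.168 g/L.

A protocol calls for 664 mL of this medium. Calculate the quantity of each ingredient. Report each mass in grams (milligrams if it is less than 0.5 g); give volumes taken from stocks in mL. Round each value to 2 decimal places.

magnesium sulfate 40.55 mL; thiamine 0.90 mL; raffinose 11.29 g; glycerol 32.31 mL; EDTA disodium salt 111.55 mg

Working volume: 664 mL = 0.664 L.
magnesium sulfate: C1V1 = C2V2 → 17.1 mM × 664 mL ÷ 280 mM = 40.55 mL
thiamine: C1V1 = C2V2 → 6.43 µg/mL × 664 mL ÷ 4740 µg/mL = 0.90 mL
raffinose: 17 g/L × 0.664 L = 11.29 g
glycerol: dilute stock: 1.09% ÷ 22.4% × 664 mL = 32.31 mL
EDTA disodium salt: 0.168 g/L × 0.664 L = 0.111552 g = 111.55 mg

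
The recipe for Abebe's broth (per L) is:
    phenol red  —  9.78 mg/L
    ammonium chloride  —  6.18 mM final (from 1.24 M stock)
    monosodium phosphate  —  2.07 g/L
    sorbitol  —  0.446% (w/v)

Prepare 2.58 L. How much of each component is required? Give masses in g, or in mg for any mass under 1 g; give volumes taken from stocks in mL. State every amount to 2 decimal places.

Working volume: 2.58 L.
phenol red: 9.78 mg/L × 2.58 L = 25.23 mg
ammonium chloride: V = C2·V2/C1 = 6.18 mM × 2580 mL ÷ 1240 mM = 12.86 mL
monosodium phosphate: 2.07 g/L × 2.58 L = 5.34 g
sorbitol: 0.446% w/v = 4.46 g/L → 4.46 × 2.58 L = 11.51 g

phenol red 25.23 mg; ammonium chloride 12.86 mL; monosodium phosphate 5.34 g; sorbitol 11.51 g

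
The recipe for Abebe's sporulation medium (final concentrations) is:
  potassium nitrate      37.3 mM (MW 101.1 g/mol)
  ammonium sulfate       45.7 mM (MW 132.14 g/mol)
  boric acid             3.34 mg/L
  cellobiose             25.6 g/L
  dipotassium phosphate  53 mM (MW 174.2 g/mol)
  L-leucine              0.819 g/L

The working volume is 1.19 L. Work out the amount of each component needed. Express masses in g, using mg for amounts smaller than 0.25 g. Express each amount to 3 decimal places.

Scale factor relative to 1 L: 1.19.
potassium nitrate: 37.3 mmol/L × 101.1 g/mol × 1.19 L ÷ 1000 = 4.488 g
ammonium sulfate: 45.7 mmol/L × 132.14 g/mol × 1.19 L ÷ 1000 = 7.186 g
boric acid: 3.34 mg/L × 1.19 L = 3.975 mg
cellobiose: 25.6 g/L × 1.19 L = 30.464 g
dipotassium phosphate: 53 mmol/L × 174.2 g/mol × 1.19 L ÷ 1000 = 10.987 g
L-leucine: 0.819 g/L × 1.19 L = 0.975 g

potassium nitrate 4.488 g; ammonium sulfate 7.186 g; boric acid 3.975 mg; cellobiose 30.464 g; dipotassium phosphate 10.987 g; L-leucine 0.975 g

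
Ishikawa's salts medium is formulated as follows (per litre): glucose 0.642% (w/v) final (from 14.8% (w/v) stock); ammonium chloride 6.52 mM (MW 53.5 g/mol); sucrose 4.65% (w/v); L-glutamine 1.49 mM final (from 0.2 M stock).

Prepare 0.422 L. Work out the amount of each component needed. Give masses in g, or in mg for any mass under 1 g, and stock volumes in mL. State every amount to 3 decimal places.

glucose 18.306 mL; ammonium chloride 147.202 mg; sucrose 19.623 g; L-glutamine 3.144 mL

Scale factor relative to 1 L: 0.422.
glucose: C1V1 = C2V2 → 0.642% ÷ 14.8% × 422 mL = 18.306 mL
ammonium chloride: 6.52 mmol/L × 53.5 mg/mmol × 0.422 L = 147.202 mg
sucrose: 4.65% w/v = 46.5 g/L → 46.5 × 0.422 L = 19.623 g
L-glutamine: V = C2·V2/C1 = 1.49 mM × 422 mL ÷ 200 mM = 3.144 mL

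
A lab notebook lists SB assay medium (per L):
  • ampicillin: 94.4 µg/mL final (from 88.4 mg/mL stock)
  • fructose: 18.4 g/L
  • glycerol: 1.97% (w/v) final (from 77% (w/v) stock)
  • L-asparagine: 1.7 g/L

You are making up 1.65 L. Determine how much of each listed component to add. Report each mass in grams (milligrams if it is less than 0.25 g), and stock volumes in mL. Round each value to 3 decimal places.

Scale factor relative to 1 L: 1.65.
ampicillin: dilute stock: 94.4 µg/mL × 1650 mL ÷ 88400 µg/mL = 1.762 mL
fructose: 18.4 g/L × 1.65 L = 30.360 g
glycerol: C1V1 = C2V2 → 1.97% ÷ 77% × 1650 mL = 42.214 mL
L-asparagine: 1.7 g/L × 1.65 L = 2.805 g

ampicillin 1.762 mL; fructose 30.360 g; glycerol 42.214 mL; L-asparagine 2.805 g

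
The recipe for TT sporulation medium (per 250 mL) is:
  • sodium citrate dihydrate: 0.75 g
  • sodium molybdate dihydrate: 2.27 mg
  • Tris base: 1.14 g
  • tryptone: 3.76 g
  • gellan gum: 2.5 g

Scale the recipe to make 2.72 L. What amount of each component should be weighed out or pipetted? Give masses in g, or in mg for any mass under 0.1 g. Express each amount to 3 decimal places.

Ratio of target to recipe volume: 2720 / 250 = 10.88.
sodium citrate dihydrate: 0.75 g × (2720 mL / 250 mL) = 8.160 g
sodium molybdate dihydrate: 2.27 mg × (2720 mL / 250 mL) = 24.698 mg
Tris base: 1.14 g × (2720 mL / 250 mL) = 12.403 g
tryptone: 3.76 g × (2720 mL / 250 mL) = 40.909 g
gellan gum: 2.5 g × (2720 mL / 250 mL) = 27.200 g

sodium citrate dihydrate 8.160 g; sodium molybdate dihydrate 24.698 mg; Tris base 12.403 g; tryptone 40.909 g; gellan gum 27.200 g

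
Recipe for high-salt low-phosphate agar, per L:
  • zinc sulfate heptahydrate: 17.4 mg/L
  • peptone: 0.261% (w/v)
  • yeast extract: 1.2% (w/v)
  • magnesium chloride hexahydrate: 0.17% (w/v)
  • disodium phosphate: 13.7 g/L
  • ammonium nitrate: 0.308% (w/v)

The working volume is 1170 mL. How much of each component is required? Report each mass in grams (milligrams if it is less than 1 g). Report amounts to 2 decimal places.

zinc sulfate heptahydrate 20.36 mg; peptone 3.05 g; yeast extract 14.04 g; magnesium chloride hexahydrate 1.99 g; disodium phosphate 16.03 g; ammonium nitrate 3.60 g

Working volume: 1170 mL = 1.17 L.
zinc sulfate heptahydrate: 17.4 mg/L × 1.17 L = 20.36 mg
peptone: 0.261 g per 100 mL × 1170 mL ÷ 100 = 3.05 g
yeast extract: 1.2% w/v = 12 g/L → 12 × 1.17 L = 14.04 g
magnesium chloride hexahydrate: 0.17 g per 100 mL × 1170 mL ÷ 100 = 1.99 g
disodium phosphate: 13.7 g/L × 1.17 L = 16.03 g
ammonium nitrate: 0.308 g per 100 mL × 1170 mL ÷ 100 = 3.60 g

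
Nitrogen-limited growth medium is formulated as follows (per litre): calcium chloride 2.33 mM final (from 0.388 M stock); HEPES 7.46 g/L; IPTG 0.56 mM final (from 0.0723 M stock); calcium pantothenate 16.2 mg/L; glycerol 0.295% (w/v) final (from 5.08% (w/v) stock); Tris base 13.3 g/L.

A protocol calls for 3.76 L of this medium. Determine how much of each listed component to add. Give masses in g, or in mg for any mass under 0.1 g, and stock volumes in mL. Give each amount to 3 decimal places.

Working volume: 3.76 L.
calcium chloride: dilute stock: 2.33 mM × 3760 mL ÷ 388 mM = 22.579 mL
HEPES: 7.46 g/L × 3.76 L = 28.050 g
IPTG: C1V1 = C2V2 → 0.56 mM × 3760 mL ÷ 72.3 mM = 29.123 mL
calcium pantothenate: 16.2 mg/L × 3.76 L = 60.912 mg
glycerol: V = C2·V2/C1 = 0.295% ÷ 5.08% × 3760 mL = 218.346 mL
Tris base: 13.3 g/L × 3.76 L = 50.008 g

calcium chloride 22.579 mL; HEPES 28.050 g; IPTG 29.123 mL; calcium pantothenate 60.912 mg; glycerol 218.346 mL; Tris base 50.008 g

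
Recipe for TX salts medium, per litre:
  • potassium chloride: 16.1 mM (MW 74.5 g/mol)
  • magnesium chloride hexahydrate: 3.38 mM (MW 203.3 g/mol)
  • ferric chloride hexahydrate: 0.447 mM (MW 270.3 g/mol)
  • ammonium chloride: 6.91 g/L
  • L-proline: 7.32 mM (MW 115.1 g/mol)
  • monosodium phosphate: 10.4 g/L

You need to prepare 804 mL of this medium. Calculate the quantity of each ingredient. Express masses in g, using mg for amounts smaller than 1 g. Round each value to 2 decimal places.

potassium chloride 964.36 mg; magnesium chloride hexahydrate 552.47 mg; ferric chloride hexahydrate 97.14 mg; ammonium chloride 5.56 g; L-proline 677.40 mg; monosodium phosphate 8.36 g

Target volume = 804 mL = 0.804 L.
potassium chloride: 16.1 mmol/L × 74.5 mg/mmol × 0.804 L = 964.36 mg
magnesium chloride hexahydrate: 3.38 mmol/L × 203.3 mg/mmol × 0.804 L = 552.47 mg
ferric chloride hexahydrate: 0.447 mmol/L × 270.3 mg/mmol × 0.804 L = 97.14 mg
ammonium chloride: 6.91 g/L × 0.804 L = 5.56 g
L-proline: 7.32 mmol/L × 115.1 mg/mmol × 0.804 L = 677.40 mg
monosodium phosphate: 10.4 g/L × 0.804 L = 8.36 g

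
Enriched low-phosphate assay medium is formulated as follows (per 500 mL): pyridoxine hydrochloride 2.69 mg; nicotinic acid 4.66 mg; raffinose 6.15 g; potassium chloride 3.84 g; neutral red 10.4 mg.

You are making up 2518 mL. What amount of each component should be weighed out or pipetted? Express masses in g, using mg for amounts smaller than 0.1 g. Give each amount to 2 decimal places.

pyridoxine hydrochloride 13.55 mg; nicotinic acid 23.47 mg; raffinose 30.97 g; potassium chloride 19.34 g; neutral red 52.37 mg

Scale factor = 2518 mL / 500 mL = 5.036.
pyridoxine hydrochloride: 2.69 mg × (2518 mL / 500 mL) = 13.55 mg
nicotinic acid: 4.66 mg × (2518 mL / 500 mL) = 23.47 mg
raffinose: 6.15 g × (2518 mL / 500 mL) = 30.97 g
potassium chloride: 3.84 g × (2518 mL / 500 mL) = 19.34 g
neutral red: 10.4 mg × (2518 mL / 500 mL) = 52.37 mg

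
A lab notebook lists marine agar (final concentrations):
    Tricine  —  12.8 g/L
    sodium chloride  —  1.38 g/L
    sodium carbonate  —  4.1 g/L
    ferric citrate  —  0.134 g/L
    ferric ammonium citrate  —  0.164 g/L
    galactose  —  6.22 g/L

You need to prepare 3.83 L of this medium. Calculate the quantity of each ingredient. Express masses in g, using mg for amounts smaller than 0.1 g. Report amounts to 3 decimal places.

Scale factor relative to 1 L: 3.83.
Tricine: 12.8 g/L × 3.83 L = 49.024 g
sodium chloride: 1.38 g/L × 3.83 L = 5.285 g
sodium carbonate: 4.1 g/L × 3.83 L = 15.703 g
ferric citrate: 0.134 g/L × 3.83 L = 0.513 g
ferric ammonium citrate: 0.164 g/L × 3.83 L = 0.628 g
galactose: 6.22 g/L × 3.83 L = 23.823 g

Tricine 49.024 g; sodium chloride 5.285 g; sodium carbonate 15.703 g; ferric citrate 0.513 g; ferric ammonium citrate 0.628 g; galactose 23.823 g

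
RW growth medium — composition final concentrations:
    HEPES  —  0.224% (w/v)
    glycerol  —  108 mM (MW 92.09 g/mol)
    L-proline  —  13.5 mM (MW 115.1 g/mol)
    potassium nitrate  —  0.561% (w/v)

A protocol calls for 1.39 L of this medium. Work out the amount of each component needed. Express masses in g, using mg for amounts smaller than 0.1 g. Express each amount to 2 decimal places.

Working volume: 1.39 L.
HEPES: 0.224% w/v = 2.24 g/L → 2.24 × 1.39 L = 3.11 g
glycerol: 108 mmol/L × 92.09 g/mol × 1.39 L ÷ 1000 = 13.82 g
L-proline: 13.5 mmol/L × 115.1 g/mol × 1.39 L ÷ 1000 = 2.16 g
potassium nitrate: 0.561 g per 100 mL × 1390 mL ÷ 100 = 7.80 g

HEPES 3.11 g; glycerol 13.82 g; L-proline 2.16 g; potassium nitrate 7.80 g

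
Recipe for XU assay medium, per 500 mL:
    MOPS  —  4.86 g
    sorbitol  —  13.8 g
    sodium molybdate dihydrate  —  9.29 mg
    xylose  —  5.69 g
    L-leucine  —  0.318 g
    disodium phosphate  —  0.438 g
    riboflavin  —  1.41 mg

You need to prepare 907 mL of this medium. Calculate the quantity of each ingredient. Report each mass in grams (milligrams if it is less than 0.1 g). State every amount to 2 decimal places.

Scale factor = 907 mL / 500 mL = 1.814.
MOPS: 4.86 g × (907 mL / 500 mL) = 8.82 g
sorbitol: 13.8 g × (907 mL / 500 mL) = 25.03 g
sodium molybdate dihydrate: 9.29 mg × (907 mL / 500 mL) = 16.85 mg
xylose: 5.69 g × (907 mL / 500 mL) = 10.32 g
L-leucine: 0.318 g × (907 mL / 500 mL) = 0.58 g
disodium phosphate: 0.438 g × (907 mL / 500 mL) = 0.79 g
riboflavin: 1.41 mg × (907 mL / 500 mL) = 2.56 mg

MOPS 8.82 g; sorbitol 25.03 g; sodium molybdate dihydrate 16.85 mg; xylose 10.32 g; L-leucine 0.58 g; disodium phosphate 0.79 g; riboflavin 2.56 mg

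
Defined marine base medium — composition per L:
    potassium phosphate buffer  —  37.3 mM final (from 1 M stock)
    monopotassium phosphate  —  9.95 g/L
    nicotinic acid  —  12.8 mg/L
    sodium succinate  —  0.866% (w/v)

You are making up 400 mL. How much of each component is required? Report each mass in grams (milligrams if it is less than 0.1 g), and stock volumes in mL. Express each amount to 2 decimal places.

Working volume: 400 mL = 0.4 L.
potassium phosphate buffer: V = C2·V2/C1 = 37.3 mM × 400 mL ÷ 1000 mM = 14.92 mL
monopotassium phosphate: 9.95 g/L × 0.4 L = 3.98 g
nicotinic acid: 12.8 mg/L × 0.4 L = 5.12 mg
sodium succinate: 0.866% w/v = 8.66 g/L → 8.66 × 0.4 L = 3.46 g

potassium phosphate buffer 14.92 mL; monopotassium phosphate 3.98 g; nicotinic acid 5.12 mg; sodium succinate 3.46 g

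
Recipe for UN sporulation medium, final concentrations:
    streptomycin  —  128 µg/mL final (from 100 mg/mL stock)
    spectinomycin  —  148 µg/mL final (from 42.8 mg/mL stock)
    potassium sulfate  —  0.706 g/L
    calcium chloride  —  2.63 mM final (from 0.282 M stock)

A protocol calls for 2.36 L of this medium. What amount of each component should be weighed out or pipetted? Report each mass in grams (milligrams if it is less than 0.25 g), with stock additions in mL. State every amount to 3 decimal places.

Scale factor relative to 1 L: 2.36.
streptomycin: dilute stock: 128 µg/mL × 2360 mL ÷ 100000 µg/mL = 3.021 mL
spectinomycin: C1V1 = C2V2 → 148 µg/mL × 2360 mL ÷ 42800 µg/mL = 8.161 mL
potassium sulfate: 0.706 g/L × 2.36 L = 1.666 g
calcium chloride: dilute stock: 2.63 mM × 2360 mL ÷ 282 mM = 22.010 mL

streptomycin 3.021 mL; spectinomycin 8.161 mL; potassium sulfate 1.666 g; calcium chloride 22.010 mL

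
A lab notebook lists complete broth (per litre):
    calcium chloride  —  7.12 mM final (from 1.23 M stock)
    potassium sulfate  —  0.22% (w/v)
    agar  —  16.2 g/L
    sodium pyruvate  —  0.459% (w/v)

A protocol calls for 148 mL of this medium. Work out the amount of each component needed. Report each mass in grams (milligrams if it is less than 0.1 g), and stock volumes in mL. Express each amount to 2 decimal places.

calcium chloride 0.86 mL; potassium sulfate 0.33 g; agar 2.40 g; sodium pyruvate 0.68 g

Scale factor relative to 1 L: 0.148.
calcium chloride: C1V1 = C2V2 → 7.12 mM × 148 mL ÷ 1230 mM = 0.86 mL
potassium sulfate: 0.22 g per 100 mL × 148 mL ÷ 100 = 0.33 g
agar: 16.2 g/L × 0.148 L = 2.40 g
sodium pyruvate: 0.459% w/v = 4.59 g/L → 4.59 × 0.148 L = 0.68 g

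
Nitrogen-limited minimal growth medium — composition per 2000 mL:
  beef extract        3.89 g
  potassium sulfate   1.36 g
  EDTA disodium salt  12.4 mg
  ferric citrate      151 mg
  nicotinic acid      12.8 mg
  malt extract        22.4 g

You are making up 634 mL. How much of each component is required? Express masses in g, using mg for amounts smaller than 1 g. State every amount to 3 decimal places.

Scale factor = 634 mL / 2000 mL = 0.317.
beef extract: 3.89 g × (634 mL / 2000 mL) = 1.233 g
potassium sulfate: 1.36 g × (634 mL / 2000 mL) = 0.43112 g = 431.120 mg
EDTA disodium salt: 12.4 mg × (634 mL / 2000 mL) = 3.931 mg
ferric citrate: 151 mg × (634 mL / 2000 mL) = 47.867 mg
nicotinic acid: 12.8 mg × (634 mL / 2000 mL) = 4.058 mg
malt extract: 22.4 g × (634 mL / 2000 mL) = 7.101 g

beef extract 1.233 g; potassium sulfate 431.120 mg; EDTA disodium salt 3.931 mg; ferric citrate 47.867 mg; nicotinic acid 4.058 mg; malt extract 7.101 g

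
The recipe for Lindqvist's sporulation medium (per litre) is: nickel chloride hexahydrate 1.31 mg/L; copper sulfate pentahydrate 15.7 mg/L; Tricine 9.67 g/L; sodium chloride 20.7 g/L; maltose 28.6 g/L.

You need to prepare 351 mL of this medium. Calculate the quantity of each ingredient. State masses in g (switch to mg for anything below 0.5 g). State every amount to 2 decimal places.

nickel chloride hexahydrate 0.46 mg; copper sulfate pentahydrate 5.51 mg; Tricine 3.39 g; sodium chloride 7.27 g; maltose 10.04 g

Scale factor relative to 1 L: 0.351.
nickel chloride hexahydrate: 1.31 mg/L × 0.351 L = 0.46 mg
copper sulfate pentahydrate: 15.7 mg/L × 0.351 L = 5.51 mg
Tricine: 9.67 g/L × 0.351 L = 3.39 g
sodium chloride: 20.7 g/L × 0.351 L = 7.27 g
maltose: 28.6 g/L × 0.351 L = 10.04 g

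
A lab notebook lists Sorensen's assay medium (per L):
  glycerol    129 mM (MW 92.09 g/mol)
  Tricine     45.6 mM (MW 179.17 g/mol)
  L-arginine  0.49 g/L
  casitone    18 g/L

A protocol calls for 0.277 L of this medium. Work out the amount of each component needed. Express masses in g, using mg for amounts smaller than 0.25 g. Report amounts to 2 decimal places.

glycerol 3.29 g; Tricine 2.26 g; L-arginine 135.73 mg; casitone 4.99 g

Working volume: 0.277 L.
glycerol: 129 mmol/L × 92.09 g/mol × 0.277 L ÷ 1000 = 3.29 g
Tricine: 45.6 mmol/L × 179.17 g/mol × 0.277 L ÷ 1000 = 2.26 g
L-arginine: 0.49 g/L × 0.277 L = 0.13573 g = 135.73 mg
casitone: 18 g/L × 0.277 L = 4.99 g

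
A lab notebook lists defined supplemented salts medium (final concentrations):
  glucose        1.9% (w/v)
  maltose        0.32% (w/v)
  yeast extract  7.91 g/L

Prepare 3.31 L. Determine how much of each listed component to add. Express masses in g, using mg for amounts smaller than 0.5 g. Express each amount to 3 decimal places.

Scale factor relative to 1 L: 3.31.
glucose: 1.9% w/v = 19 g/L → 19 × 3.31 L = 62.890 g
maltose: 0.32 g per 100 mL × 3310 mL ÷ 100 = 10.592 g
yeast extract: 7.91 g/L × 3.31 L = 26.182 g

glucose 62.890 g; maltose 10.592 g; yeast extract 26.182 g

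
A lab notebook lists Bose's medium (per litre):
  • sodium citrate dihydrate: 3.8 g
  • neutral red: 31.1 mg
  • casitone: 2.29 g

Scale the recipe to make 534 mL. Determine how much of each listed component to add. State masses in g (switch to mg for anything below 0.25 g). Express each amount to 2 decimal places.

Ratio of target to recipe volume: 534 / 1000 = 0.534.
sodium citrate dihydrate: 3.8 g × (534 mL / 1000 mL) = 2.03 g
neutral red: 31.1 mg × (534 mL / 1000 mL) = 16.61 mg
casitone: 2.29 g × (534 mL / 1000 mL) = 1.22 g

sodium citrate dihydrate 2.03 g; neutral red 16.61 mg; casitone 1.22 g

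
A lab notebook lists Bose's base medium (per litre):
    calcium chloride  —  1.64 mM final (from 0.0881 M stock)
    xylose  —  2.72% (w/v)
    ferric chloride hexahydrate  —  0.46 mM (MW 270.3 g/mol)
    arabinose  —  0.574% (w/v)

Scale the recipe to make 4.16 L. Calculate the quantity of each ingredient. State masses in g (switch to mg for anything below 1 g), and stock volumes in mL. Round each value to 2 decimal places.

calcium chloride 77.44 mL; xylose 113.15 g; ferric chloride hexahydrate 517.25 mg; arabinose 23.88 g

Scale factor relative to 1 L: 4.16.
calcium chloride: dilute stock: 1.64 mM × 4160 mL ÷ 88.1 mM = 77.44 mL
xylose: 2.72% w/v = 27.2 g/L → 27.2 × 4.16 L = 113.15 g
ferric chloride hexahydrate: 0.46 mmol/L × 270.3 mg/mmol × 4.16 L = 517.25 mg
arabinose: 0.574% w/v = 5.74 g/L → 5.74 × 4.16 L = 23.88 g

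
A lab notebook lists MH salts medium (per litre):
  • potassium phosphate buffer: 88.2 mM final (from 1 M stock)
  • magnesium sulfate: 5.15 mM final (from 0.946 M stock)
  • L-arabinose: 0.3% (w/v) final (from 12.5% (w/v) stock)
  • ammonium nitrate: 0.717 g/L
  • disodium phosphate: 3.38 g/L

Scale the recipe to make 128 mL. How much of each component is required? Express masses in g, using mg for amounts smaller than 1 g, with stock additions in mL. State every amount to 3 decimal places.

Working volume: 128 mL = 0.128 L.
potassium phosphate buffer: C1V1 = C2V2 → 88.2 mM × 128 mL ÷ 1000 mM = 11.290 mL
magnesium sulfate: V = C2·V2/C1 = 5.15 mM × 128 mL ÷ 946 mM = 0.697 mL
L-arabinose: dilute stock: 0.3% ÷ 12.5% × 128 mL = 3.072 mL
ammonium nitrate: 0.717 g/L × 0.128 L = 0.091776 g = 91.776 mg
disodium phosphate: 3.38 g/L × 0.128 L = 0.43264 g = 432.640 mg

potassium phosphate buffer 11.290 mL; magnesium sulfate 0.697 mL; L-arabinose 3.072 mL; ammonium nitrate 91.776 mg; disodium phosphate 432.640 mg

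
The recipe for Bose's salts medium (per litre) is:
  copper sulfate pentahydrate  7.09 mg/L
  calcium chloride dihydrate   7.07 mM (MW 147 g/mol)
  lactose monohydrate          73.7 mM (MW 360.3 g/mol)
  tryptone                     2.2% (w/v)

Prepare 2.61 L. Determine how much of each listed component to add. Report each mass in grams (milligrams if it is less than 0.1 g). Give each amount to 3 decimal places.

copper sulfate pentahydrate 18.505 mg; calcium chloride dihydrate 2.713 g; lactose monohydrate 69.306 g; tryptone 57.420 g

Working volume: 2.61 L.
copper sulfate pentahydrate: 7.09 mg/L × 2.61 L = 18.505 mg
calcium chloride dihydrate: 7.07 mmol/L × 147 g/mol × 2.61 L ÷ 1000 = 2.713 g
lactose monohydrate: 73.7 mmol/L × 360.3 g/mol × 2.61 L ÷ 1000 = 69.306 g
tryptone: 2.2% w/v = 22 g/L → 22 × 2.61 L = 57.420 g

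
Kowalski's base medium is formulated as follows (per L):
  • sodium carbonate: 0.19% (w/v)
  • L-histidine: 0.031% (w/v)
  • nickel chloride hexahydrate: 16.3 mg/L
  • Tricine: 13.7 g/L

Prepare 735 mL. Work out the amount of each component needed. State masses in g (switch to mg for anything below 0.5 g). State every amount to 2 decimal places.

Scale factor relative to 1 L: 0.735.
sodium carbonate: 0.19 g per 100 mL × 735 mL ÷ 100 = 1.40 g
L-histidine: 0.031% w/v = 0.31 g/L → 0.31 × 0.735 L = 0.22785 g = 227.85 mg
nickel chloride hexahydrate: 16.3 mg/L × 0.735 L = 11.98 mg
Tricine: 13.7 g/L × 0.735 L = 10.07 g

sodium carbonate 1.40 g; L-histidine 227.85 mg; nickel chloride hexahydrate 11.98 mg; Tricine 10.07 g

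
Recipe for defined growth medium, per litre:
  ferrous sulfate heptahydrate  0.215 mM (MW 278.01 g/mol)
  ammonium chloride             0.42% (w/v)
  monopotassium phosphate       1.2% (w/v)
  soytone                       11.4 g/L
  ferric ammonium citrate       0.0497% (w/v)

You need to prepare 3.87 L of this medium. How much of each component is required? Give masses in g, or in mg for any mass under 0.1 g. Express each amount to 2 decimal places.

Working volume: 3.87 L.
ferrous sulfate heptahydrate: 0.215 mmol/L × 278.01 g/mol × 3.87 L ÷ 1000 = 0.23 g
ammonium chloride: 0.42 g per 100 mL × 3870 mL ÷ 100 = 16.25 g
monopotassium phosphate: 1.2 g per 100 mL × 3870 mL ÷ 100 = 46.44 g
soytone: 11.4 g/L × 3.87 L = 44.12 g
ferric ammonium citrate: 0.0497 g per 100 mL × 3870 mL ÷ 100 = 1.92 g

ferrous sulfate heptahydrate 0.23 g; ammonium chloride 16.25 g; monopotassium phosphate 46.44 g; soytone 44.12 g; ferric ammonium citrate 1.92 g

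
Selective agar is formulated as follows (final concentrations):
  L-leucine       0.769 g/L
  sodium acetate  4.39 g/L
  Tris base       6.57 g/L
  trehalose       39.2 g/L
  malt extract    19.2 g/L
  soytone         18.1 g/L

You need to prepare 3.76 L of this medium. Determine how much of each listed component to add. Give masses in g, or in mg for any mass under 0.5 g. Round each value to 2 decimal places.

L-leucine 2.89 g; sodium acetate 16.51 g; Tris base 24.70 g; trehalose 147.39 g; malt extract 72.19 g; soytone 68.06 g

Scale factor relative to 1 L: 3.76.
L-leucine: 0.769 g/L × 3.76 L = 2.89 g
sodium acetate: 4.39 g/L × 3.76 L = 16.51 g
Tris base: 6.57 g/L × 3.76 L = 24.70 g
trehalose: 39.2 g/L × 3.76 L = 147.39 g
malt extract: 19.2 g/L × 3.76 L = 72.19 g
soytone: 18.1 g/L × 3.76 L = 68.06 g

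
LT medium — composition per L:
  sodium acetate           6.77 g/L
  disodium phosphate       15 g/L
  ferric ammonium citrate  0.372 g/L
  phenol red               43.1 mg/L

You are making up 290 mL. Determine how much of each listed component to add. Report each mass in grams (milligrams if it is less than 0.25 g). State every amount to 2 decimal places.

sodium acetate 1.96 g; disodium phosphate 4.35 g; ferric ammonium citrate 107.88 mg; phenol red 12.50 mg

Target volume = 290 mL = 0.29 L.
sodium acetate: 6.77 g/L × 0.29 L = 1.96 g
disodium phosphate: 15 g/L × 0.29 L = 4.35 g
ferric ammonium citrate: 0.372 g/L × 0.29 L = 0.10788 g = 107.88 mg
phenol red: 43.1 mg/L × 0.29 L = 12.50 mg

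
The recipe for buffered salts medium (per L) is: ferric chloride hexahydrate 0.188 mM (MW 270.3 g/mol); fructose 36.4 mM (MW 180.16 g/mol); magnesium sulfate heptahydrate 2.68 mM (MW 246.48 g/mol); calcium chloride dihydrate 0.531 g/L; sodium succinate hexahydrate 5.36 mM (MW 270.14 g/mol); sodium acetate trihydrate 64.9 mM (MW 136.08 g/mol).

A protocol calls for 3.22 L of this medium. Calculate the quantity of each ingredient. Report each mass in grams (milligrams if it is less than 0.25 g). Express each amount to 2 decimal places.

ferric chloride hexahydrate 163.63 mg; fructose 21.12 g; magnesium sulfate heptahydrate 2.13 g; calcium chloride dihydrate 1.71 g; sodium succinate hexahydrate 4.66 g; sodium acetate trihydrate 28.44 g

Working volume: 3.22 L.
ferric chloride hexahydrate: 0.188 mmol/L × 270.3 mg/mmol × 3.22 L = 163.63 mg
fructose: 36.4 mmol/L × 180.16 g/mol × 3.22 L ÷ 1000 = 21.12 g
magnesium sulfate heptahydrate: 2.68 mmol/L × 246.48 g/mol × 3.22 L ÷ 1000 = 2.13 g
calcium chloride dihydrate: 0.531 g/L × 3.22 L = 1.71 g
sodium succinate hexahydrate: 5.36 mmol/L × 270.14 g/mol × 3.22 L ÷ 1000 = 4.66 g
sodium acetate trihydrate: 64.9 mmol/L × 136.08 g/mol × 3.22 L ÷ 1000 = 28.44 g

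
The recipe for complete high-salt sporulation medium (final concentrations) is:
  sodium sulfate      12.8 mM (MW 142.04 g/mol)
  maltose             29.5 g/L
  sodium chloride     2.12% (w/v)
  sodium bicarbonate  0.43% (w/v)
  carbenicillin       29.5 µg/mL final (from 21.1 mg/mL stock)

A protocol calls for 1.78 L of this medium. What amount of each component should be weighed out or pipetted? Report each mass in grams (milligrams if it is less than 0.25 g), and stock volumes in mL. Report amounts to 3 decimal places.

sodium sulfate 3.236 g; maltose 52.510 g; sodium chloride 37.736 g; sodium bicarbonate 7.654 g; carbenicillin 2.489 mL

Scale factor relative to 1 L: 1.78.
sodium sulfate: 12.8 mmol/L × 142.04 g/mol × 1.78 L ÷ 1000 = 3.236 g
maltose: 29.5 g/L × 1.78 L = 52.510 g
sodium chloride: 2.12 g per 100 mL × 1780 mL ÷ 100 = 37.736 g
sodium bicarbonate: 0.43% w/v = 4.3 g/L → 4.3 × 1.78 L = 7.654 g
carbenicillin: C1V1 = C2V2 → 29.5 µg/mL × 1780 mL ÷ 21100 µg/mL = 2.489 mL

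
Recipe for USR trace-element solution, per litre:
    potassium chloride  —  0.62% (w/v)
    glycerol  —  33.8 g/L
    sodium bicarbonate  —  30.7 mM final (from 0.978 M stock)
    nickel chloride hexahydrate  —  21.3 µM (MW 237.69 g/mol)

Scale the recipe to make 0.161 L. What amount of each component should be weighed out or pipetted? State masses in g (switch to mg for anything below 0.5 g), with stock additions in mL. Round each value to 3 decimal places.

potassium chloride 0.998 g; glycerol 5.442 g; sodium bicarbonate 5.054 mL; nickel chloride hexahydrate 0.815 mg

Scale factor relative to 1 L: 0.161.
potassium chloride: 0.62% w/v = 6.2 g/L → 6.2 × 0.161 L = 0.998 g
glycerol: 33.8 g/L × 0.161 L = 5.442 g
sodium bicarbonate: V = C2·V2/C1 = 30.7 mM × 161 mL ÷ 978 mM = 5.054 mL
nickel chloride hexahydrate: 21.3 µmol/L × 237.69 g/mol × 0.161 L ÷ 1000 = 0.815 mg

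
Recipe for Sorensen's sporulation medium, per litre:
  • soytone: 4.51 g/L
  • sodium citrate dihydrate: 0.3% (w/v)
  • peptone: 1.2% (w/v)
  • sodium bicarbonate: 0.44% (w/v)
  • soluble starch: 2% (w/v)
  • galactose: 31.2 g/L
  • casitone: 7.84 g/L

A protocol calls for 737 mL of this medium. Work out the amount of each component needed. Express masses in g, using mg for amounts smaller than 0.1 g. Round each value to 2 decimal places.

soytone 3.32 g; sodium citrate dihydrate 2.21 g; peptone 8.84 g; sodium bicarbonate 3.24 g; soluble starch 14.74 g; galactose 22.99 g; casitone 5.78 g

Target volume = 737 mL = 0.737 L.
soytone: 4.51 g/L × 0.737 L = 3.32 g
sodium citrate dihydrate: 0.3 g per 100 mL × 737 mL ÷ 100 = 2.21 g
peptone: 1.2% w/v = 12 g/L → 12 × 0.737 L = 8.84 g
sodium bicarbonate: 0.44% w/v = 4.4 g/L → 4.4 × 0.737 L = 3.24 g
soluble starch: 2 g per 100 mL × 737 mL ÷ 100 = 14.74 g
galactose: 31.2 g/L × 0.737 L = 22.99 g
casitone: 7.84 g/L × 0.737 L = 5.78 g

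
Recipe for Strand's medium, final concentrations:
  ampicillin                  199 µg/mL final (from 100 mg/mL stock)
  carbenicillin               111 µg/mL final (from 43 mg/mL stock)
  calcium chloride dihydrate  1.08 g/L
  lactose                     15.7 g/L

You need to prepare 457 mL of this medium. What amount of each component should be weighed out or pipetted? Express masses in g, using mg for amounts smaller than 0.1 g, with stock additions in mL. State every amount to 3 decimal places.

Target volume = 457 mL = 0.457 L.
ampicillin: dilute stock: 199 µg/mL × 457 mL ÷ 100000 µg/mL = 0.909 mL
carbenicillin: dilute stock: 111 µg/mL × 457 mL ÷ 43000 µg/mL = 1.180 mL
calcium chloride dihydrate: 1.08 g/L × 0.457 L = 0.494 g
lactose: 15.7 g/L × 0.457 L = 7.175 g

ampicillin 0.909 mL; carbenicillin 1.180 mL; calcium chloride dihydrate 0.494 g; lactose 7.175 g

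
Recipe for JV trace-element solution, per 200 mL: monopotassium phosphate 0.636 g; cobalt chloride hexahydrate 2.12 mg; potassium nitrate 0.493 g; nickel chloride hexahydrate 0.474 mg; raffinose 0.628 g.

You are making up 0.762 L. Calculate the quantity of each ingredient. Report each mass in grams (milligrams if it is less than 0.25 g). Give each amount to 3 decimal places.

monopotassium phosphate 2.423 g; cobalt chloride hexahydrate 8.077 mg; potassium nitrate 1.878 g; nickel chloride hexahydrate 1.806 mg; raffinose 2.393 g

Ratio of target to recipe volume: 762 / 200 = 3.81.
monopotassium phosphate: 0.636 g × (762 mL / 200 mL) = 2.423 g
cobalt chloride hexahydrate: 2.12 mg × (762 mL / 200 mL) = 8.077 mg
potassium nitrate: 0.493 g × (762 mL / 200 mL) = 1.878 g
nickel chloride hexahydrate: 0.474 mg × (762 mL / 200 mL) = 1.806 mg
raffinose: 0.628 g × (762 mL / 200 mL) = 2.393 g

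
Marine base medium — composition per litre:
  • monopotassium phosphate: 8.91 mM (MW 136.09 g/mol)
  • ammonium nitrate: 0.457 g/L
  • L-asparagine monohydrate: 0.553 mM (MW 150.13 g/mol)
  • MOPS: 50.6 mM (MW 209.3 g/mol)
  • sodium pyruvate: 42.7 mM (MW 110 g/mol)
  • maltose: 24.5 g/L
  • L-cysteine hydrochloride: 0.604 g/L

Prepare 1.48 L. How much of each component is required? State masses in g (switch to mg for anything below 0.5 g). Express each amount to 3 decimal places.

monopotassium phosphate 1.795 g; ammonium nitrate 0.676 g; L-asparagine monohydrate 122.872 mg; MOPS 15.674 g; sodium pyruvate 6.952 g; maltose 36.260 g; L-cysteine hydrochloride 0.894 g

Scale factor relative to 1 L: 1.48.
monopotassium phosphate: 8.91 mmol/L × 136.09 g/mol × 1.48 L ÷ 1000 = 1.795 g
ammonium nitrate: 0.457 g/L × 1.48 L = 0.676 g
L-asparagine monohydrate: 0.553 mmol/L × 150.13 mg/mmol × 1.48 L = 122.872 mg
MOPS: 50.6 mmol/L × 209.3 g/mol × 1.48 L ÷ 1000 = 15.674 g
sodium pyruvate: 42.7 mmol/L × 110 g/mol × 1.48 L ÷ 1000 = 6.952 g
maltose: 24.5 g/L × 1.48 L = 36.260 g
L-cysteine hydrochloride: 0.604 g/L × 1.48 L = 0.894 g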